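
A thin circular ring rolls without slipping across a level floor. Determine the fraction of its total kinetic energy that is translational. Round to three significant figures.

The moment of inertia is MR², giving k ≡ I/(MR²) = 1.
Since ω = v/R, the translational part is ½Mv² and the rotational part is ½I(v/R)² = ½kMv²; the total is ½(1+k)Mv².
The translational fraction is therefore 1/(1+k) = 1/2 ≈ 0.500.

fraction ≈ 0.500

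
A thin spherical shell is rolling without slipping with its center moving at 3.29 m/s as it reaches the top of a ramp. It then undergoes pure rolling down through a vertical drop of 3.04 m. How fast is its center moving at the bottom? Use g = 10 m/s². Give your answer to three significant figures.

Here I = (2/3)MR², so the shape factor k = I/(MR²) = 2/3.
Pure rolling means v = ωR; then KE = ½Mv² + ½I(v/R)² = ½(1+k)Mv² = (5/6)Mv².
Conserving energy between top and bottom: (5/6)Mv² = (5/6)Mv₀² + Mgh, hence v² = v₀² + 2gh/(1+k).
v = √(3.29² + 2×10×3.04/1.667) = √47.3 ≈ 6.88 m/s.

v ≈ 6.88 m/s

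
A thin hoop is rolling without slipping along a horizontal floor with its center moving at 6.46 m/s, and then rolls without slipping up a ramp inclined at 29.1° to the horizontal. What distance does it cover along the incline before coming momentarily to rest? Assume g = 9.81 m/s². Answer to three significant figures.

d ≈ 8.75 m

For this body I = MR², i.e. k = I/(MR²) = 1.
Rolling without slipping gives ω = v/R, so the total kinetic energy is ½Mv² + ½Iω² = ½(1+k)Mv² = Mv².
Setting this equal to Mgh gives the vertical rise h = (1+k)v₀²/(2g) = 2×6.46²/(2×9.81) = 4.254 m.
The distance along the slope is d = h/sinθ = 4.254/sin29.1° ≈ 8.75 m.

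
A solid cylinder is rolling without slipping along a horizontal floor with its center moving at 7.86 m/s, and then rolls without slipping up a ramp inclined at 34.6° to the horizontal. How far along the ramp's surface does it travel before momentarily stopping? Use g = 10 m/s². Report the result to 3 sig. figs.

The moment of inertia is (1/2)MR², giving k ≡ I/(MR²) = 0.5.
Pure rolling means v = ωR; then KE = ½Mv² + ½I(v/R)² = ½(1+k)Mv² = (3/4)Mv².
Setting this equal to Mgh gives the vertical rise h = (1+k)v₀²/(2g) = 1.5×7.86²/(2×10) = 4.633 m.
The distance along the slope is d = h/sinθ = 4.633/sin34.6° ≈ 8.16 m.

d ≈ 8.16 m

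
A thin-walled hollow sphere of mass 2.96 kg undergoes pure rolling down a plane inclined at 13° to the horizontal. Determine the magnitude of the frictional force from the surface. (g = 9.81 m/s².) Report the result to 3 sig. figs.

f ≈ 2.61 N

With I = (2/3)MR², the ratio k = I/(MR²) is 2/3.
Along the incline Mg sinθ − f = Ma, and torque about the center fR = Iα = kMR²(a/R) gives f = kMa.
Combining, a = g sinθ/(1+k) and f = kMa = kMg sinθ/(1+k).
f = (2/3) × 2.96 × 9.81 × sin13° / 1.667 ≈ 2.61 N.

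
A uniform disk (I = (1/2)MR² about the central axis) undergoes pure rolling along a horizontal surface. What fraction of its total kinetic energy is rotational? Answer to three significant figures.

fraction ≈ 0.333

Here I = (1/2)MR², so the shape factor k = I/(MR²) = 0.5.
With ω = v/R, KE_trans = ½Mv² and KE_rot = ½Iω² = ½kMv², so KE_total = ½(1+k)Mv².
The rotational fraction is therefore k/(1+k) = 0.5/1.5 ≈ 0.333.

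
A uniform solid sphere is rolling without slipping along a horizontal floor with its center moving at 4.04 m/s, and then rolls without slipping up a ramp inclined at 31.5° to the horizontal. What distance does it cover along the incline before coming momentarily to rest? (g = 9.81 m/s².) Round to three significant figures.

The moment of inertia is (2/5)MR², giving k ≡ I/(MR²) = 0.4.
Since it rolls without slipping, ω = v/R and KE = ½Mv² + ½Iω² = ½(1+k)Mv² = (7/10)Mv².
Setting this equal to Mgh gives the vertical rise h = (1+k)v₀²/(2g) = 1.4×4.04²/(2×9.81) = 1.165 m.
The distance along the slope is d = h/sinθ = 1.165/sin31.5° ≈ 2.23 m.

d ≈ 2.23 m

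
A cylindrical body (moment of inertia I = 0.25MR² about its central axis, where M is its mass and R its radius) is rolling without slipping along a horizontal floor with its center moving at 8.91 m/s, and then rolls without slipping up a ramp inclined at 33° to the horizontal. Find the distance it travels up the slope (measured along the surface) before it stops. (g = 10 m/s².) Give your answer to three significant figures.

d ≈ 9.11 m

Here I = 0.25MR², so the shape factor k = I/(MR²) = 0.25.
Since it rolls without slipping, ω = v/R and KE = ½Mv² + ½Iω² = ½(1+k)Mv² = (5/8)Mv².
Setting this equal to Mgh gives the vertical rise h = (1+k)v₀²/(2g) = 1.25×8.91²/(2×10) = 4.962 m.
Along the incline, d = h/sinθ = 4.962/sin33° ≈ 9.11 m.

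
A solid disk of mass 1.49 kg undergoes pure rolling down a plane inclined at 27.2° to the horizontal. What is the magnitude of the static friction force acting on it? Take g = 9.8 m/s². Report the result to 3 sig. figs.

With I = (1/2)MR², the ratio k = I/(MR²) is 0.5.
Along the incline Mg sinθ − f = Ma, and torque about the center fR = Iα = kMR²(a/R) gives f = kMa.
Combining, a = g sinθ/(1+k) and f = kMa = kMg sinθ/(1+k).
f = 0.5 × 1.49 × 9.8 × sin27.2° / 1.5 ≈ 2.22 N.

f ≈ 2.22 N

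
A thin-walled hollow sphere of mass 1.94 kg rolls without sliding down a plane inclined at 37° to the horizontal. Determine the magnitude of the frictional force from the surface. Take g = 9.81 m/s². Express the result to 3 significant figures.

f ≈ 4.58 N

For this body I = (2/3)MR², i.e. k = I/(MR²) = 2/3.
Translational: Mg sinθ − f = Ma. Rotational about the CM: fR = Iα = kMRa, so f = kMa.
Combining, a = g sinθ/(1+k) and f = kMa = kMg sinθ/(1+k).
f = (2/3) × 1.94 × 9.81 × sin37° / 1.667 ≈ 4.58 N.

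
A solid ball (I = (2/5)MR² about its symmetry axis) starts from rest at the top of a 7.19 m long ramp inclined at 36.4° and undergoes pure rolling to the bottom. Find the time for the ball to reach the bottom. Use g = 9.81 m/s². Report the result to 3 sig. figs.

t ≈ 1.86 s

For this body I = (2/5)MR², i.e. k = I/(MR²) = 0.4.
Newton's second law down the slope: Mg sinθ − f = Ma. The torque equation fR = Iα (with α = a/R) gives f = kMa.
Hence a = g sinθ/(1+k) = 9.81×sin36.4°/1.4 = 4.158 m/s².
Starting from rest, L = ½at², so t = √(2L/a) = √(2×7.19/4.158) ≈ 1.86 s.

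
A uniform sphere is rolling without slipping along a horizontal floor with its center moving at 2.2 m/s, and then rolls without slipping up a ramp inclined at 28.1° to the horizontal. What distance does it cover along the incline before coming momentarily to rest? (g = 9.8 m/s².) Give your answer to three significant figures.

d ≈ 0.734 m

Here I = (2/5)MR², so the shape factor k = I/(MR²) = 0.4.
The rolling condition ω = v/R makes the rotational term ½I(v/R)² = ½kMv², so KE_total = ½(1+k)Mv² = (7/10)Mv².
Setting this equal to Mgh gives the vertical rise h = (1+k)v₀²/(2g) = 1.4×2.2²/(2×9.8) = 0.3457 m.
Along the incline, d = h/sinθ = 0.3457/sin28.1° ≈ 0.734 m.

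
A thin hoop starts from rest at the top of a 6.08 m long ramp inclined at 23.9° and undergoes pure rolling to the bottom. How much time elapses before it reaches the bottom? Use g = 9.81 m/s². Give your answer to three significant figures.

For this body I = MR², i.e. k = I/(MR²) = 1.
Newton's second law down the slope: Mg sinθ − f = Ma. The torque equation fR = Iα (with α = a/R) gives f = kMa.
Hence a = g sinθ/(1+k) = 9.81×sin23.9°/2 = 1.987 m/s².
Starting from rest, L = ½at², so t = √(2L/a) = √(2×6.08/1.987) ≈ 2.47 s.

t ≈ 2.47 s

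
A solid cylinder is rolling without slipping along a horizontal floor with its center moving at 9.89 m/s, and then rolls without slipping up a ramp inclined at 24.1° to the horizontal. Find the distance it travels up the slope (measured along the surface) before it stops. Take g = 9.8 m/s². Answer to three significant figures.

For this body I = (1/2)MR², i.e. k = I/(MR²) = 0.5.
Since it rolls without slipping, ω = v/R and KE = ½Mv² + ½Iω² = ½(1+k)Mv² = (3/4)Mv².
Setting this equal to Mgh gives the vertical rise h = (1+k)v₀²/(2g) = 1.5×9.89²/(2×9.8) = 7.486 m.
Along the incline, d = h/sinθ = 7.486/sin24.1° ≈ 18.3 m.

d ≈ 18.3 m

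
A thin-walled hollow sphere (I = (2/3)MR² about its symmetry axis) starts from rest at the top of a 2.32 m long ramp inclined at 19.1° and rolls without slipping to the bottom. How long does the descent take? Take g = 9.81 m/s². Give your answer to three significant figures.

For this body I = (2/3)MR², i.e. k = I/(MR²) = 2/3.
Translational: Mg sinθ − f = Ma. Rotational about the CM: fR = Iα = kMRa, so f = kMa.
Hence a = g sinθ/(1+k) = 9.81×sin19.1°/1.667 = 1.926 m/s².
With constant a from rest, t = √(2L/a) = √(2·2.32/1.926) ≈ 1.55 s.

t ≈ 1.55 s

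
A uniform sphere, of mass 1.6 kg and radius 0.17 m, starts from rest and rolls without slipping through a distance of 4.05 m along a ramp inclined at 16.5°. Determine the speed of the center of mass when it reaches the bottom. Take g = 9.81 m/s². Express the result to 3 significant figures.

v ≈ 4.01 m/s

The moment of inertia is (2/5)MR², giving k ≡ I/(MR²) = 0.4.
Since it rolls without slipping, ω = v/R and KE = ½Mv² + ½Iω² = ½(1+k)Mv² = (7/10)Mv².
The vertical drop is h = L sinθ = 4.05 × sin16.5° = 1.15 m.
Setting Mgh = (7/10)Mv² gives v = √(2gh/(1+k)) = √(2·9.81·1.15/1.4) ≈ 4.01 m/s.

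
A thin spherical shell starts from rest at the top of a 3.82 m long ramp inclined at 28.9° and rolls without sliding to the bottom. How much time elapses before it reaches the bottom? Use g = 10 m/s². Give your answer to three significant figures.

For this body I = (2/3)MR², i.e. k = I/(MR²) = 2/3.
Newton's second law down the slope: Mg sinθ − f = Ma. The torque equation fR = Iα (with α = a/R) gives f = kMa.
Hence a = g sinθ/(1+k) = 10×sin28.9°/1.667 = 2.9 m/s².
Starting from rest, L = ½at², so t = √(2L/a) = √(2×3.82/2.9) ≈ 1.62 s.

t ≈ 1.62 s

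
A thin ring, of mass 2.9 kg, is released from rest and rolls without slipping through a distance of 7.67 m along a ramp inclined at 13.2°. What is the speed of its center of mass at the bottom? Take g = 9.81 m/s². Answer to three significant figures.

v ≈ 4.15 m/s

Here I = MR², so the shape factor k = I/(MR²) = 1.
The rolling condition ω = v/R makes the rotational term ½I(v/R)² = ½kMv², so KE_total = ½(1+k)Mv² = Mv².
The vertical drop is h = L sinθ = 7.67 × sin13.2° = 1.751 m.
Setting Mgh = Mv² gives v = √(2gh/(1+k)) = √(2·9.81·1.751/2) ≈ 4.15 m/s.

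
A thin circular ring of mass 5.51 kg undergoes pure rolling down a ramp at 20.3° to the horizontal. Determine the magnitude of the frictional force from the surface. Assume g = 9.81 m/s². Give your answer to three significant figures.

f ≈ 9.38 N

With I = MR², the ratio k = I/(MR²) is 1.
Newton's second law down the slope: Mg sinθ − f = Ma. The torque equation fR = Iα (with α = a/R) gives f = kMa.
Combining, a = g sinθ/(1+k) and f = kMa = kMg sinθ/(1+k).
f = 1 × 5.51 × 9.81 × sin20.3° / 2 ≈ 9.38 N.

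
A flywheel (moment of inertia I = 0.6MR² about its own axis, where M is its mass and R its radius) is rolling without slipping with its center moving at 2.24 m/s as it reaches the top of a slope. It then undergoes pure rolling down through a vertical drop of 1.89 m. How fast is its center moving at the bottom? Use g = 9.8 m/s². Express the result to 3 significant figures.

v ≈ 5.31 m/s

Here I = 0.6MR², so the shape factor k = I/(MR²) = 0.6.
Rolling without slipping gives ω = v/R, so the total kinetic energy is ½Mv² + ½Iω² = ½(1+k)Mv² = (4/5)Mv².
Conserving energy between top and bottom: (4/5)Mv² = (4/5)Mv₀² + Mgh, hence v² = v₀² + 2gh/(1+k).
v = √(2.24² + 2×9.8×1.89/1.6) = √28.17 ≈ 5.31 m/s.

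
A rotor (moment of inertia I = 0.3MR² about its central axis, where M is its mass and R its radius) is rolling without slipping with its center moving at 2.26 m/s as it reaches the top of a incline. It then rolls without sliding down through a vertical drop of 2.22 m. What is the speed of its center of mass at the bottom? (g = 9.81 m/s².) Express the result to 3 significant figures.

With I = 0.3MR², the ratio k = I/(MR²) is 0.3.
Pure rolling means v = ωR; then KE = ½Mv² + ½I(v/R)² = ½(1+k)Mv² = (13/20)Mv².
Energy conservation: (13/20)Mv₀² + Mgh = (13/20)Mv², so v² = v₀² + 2gh/(1+k).
v = √(2.26² + 2×9.81×2.22/1.3) = √38.61 ≈ 6.21 m/s.

v ≈ 6.21 m/s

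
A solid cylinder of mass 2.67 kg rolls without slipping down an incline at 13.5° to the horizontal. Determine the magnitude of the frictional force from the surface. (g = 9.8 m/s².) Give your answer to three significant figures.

Here I = (1/2)MR², so the shape factor k = I/(MR²) = 0.5.
Along the incline Mg sinθ − f = Ma, and torque about the center fR = Iα = kMR²(a/R) gives f = kMa.
Combining, a = g sinθ/(1+k) and f = kMa = kMg sinθ/(1+k).
f = 0.5 × 2.67 × 9.8 × sin13.5° / 1.5 ≈ 2.04 N.

f ≈ 2.04 N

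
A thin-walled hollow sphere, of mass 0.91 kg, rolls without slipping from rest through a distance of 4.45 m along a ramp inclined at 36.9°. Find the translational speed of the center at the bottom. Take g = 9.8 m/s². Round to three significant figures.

v ≈ 5.61 m/s

Here I = (2/3)MR², so the shape factor k = I/(MR²) = 2/3.
Rolling without slipping gives ω = v/R, so the total kinetic energy is ½Mv² + ½Iω² = ½(1+k)Mv² = (5/6)Mv².
The vertical drop is h = L sinθ = 4.45 × sin36.9° = 2.672 m.
Setting Mgh = (5/6)Mv² gives v = √(2gh/(1+k)) = √(2·9.8·2.672/1.667) ≈ 5.61 m/s.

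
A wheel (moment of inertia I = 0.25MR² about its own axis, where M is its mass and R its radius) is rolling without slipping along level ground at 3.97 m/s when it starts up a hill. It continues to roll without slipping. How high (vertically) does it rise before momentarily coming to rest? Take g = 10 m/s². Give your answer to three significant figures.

Here I = 0.25MR², so the shape factor k = I/(MR²) = 0.25.
Since it rolls without slipping, ω = v/R and KE = ½Mv² + ½Iω² = ½(1+k)Mv² = (5/8)Mv².
At the top the kinetic energy is zero, so (5/8)Mv₀² = Mgh.
Thus h = (1+k)v₀²/(2g) = 1.25 × 3.97² / (2 × 10) ≈ 0.985 m.

h ≈ 0.985 m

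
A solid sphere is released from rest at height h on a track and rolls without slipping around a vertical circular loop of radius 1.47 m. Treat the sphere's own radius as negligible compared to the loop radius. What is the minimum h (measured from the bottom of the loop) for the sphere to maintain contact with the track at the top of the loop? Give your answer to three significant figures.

h_min ≈ 3.97 m

For this body I = (2/5)MR², i.e. k = I/(MR²) = 0.4.
At the top of the loop, the minimum-contact condition is Mg = Mv_top²/r, so v_top² = gr.
With ω = v/R, the kinetic energy at speed v is ½(1+k)Mv² = (7/10)Mv².
Energy conservation from release (height h) to the top (height 2r): Mgh = Mg(2r) + (7/10)M·gr.
Thus h_min = 2r + (1+k)r/2 = r(2 + 1.4/2) = 1.47 × 2.7 ≈ 3.97 m.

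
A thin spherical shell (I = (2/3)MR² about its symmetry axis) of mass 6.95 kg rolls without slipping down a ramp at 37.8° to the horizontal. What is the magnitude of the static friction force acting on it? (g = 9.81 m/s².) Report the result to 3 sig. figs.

f ≈ 16.7 N

The moment of inertia is (2/3)MR², giving k ≡ I/(MR²) = 2/3.
Translational: Mg sinθ − f = Ma. Rotational about the CM: fR = Iα = kMRa, so f = kMa.
Combining, a = g sinθ/(1+k) and f = kMa = kMg sinθ/(1+k).
f = (2/3) × 6.95 × 9.81 × sin37.8° / 1.667 ≈ 16.7 N.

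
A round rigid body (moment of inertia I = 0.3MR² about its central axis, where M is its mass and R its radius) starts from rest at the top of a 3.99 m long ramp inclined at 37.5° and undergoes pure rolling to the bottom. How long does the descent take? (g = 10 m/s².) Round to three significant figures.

The moment of inertia is 0.3MR², giving k ≡ I/(MR²) = 0.3.
Newton's second law down the slope: Mg sinθ − f = Ma. The torque equation fR = Iα (with α = a/R) gives f = kMa.
Hence a = g sinθ/(1+k) = 10×sin37.5°/1.3 = 4.683 m/s².
With constant a from rest, t = √(2L/a) = √(2·3.99/4.683) ≈ 1.31 s.

t ≈ 1.31 s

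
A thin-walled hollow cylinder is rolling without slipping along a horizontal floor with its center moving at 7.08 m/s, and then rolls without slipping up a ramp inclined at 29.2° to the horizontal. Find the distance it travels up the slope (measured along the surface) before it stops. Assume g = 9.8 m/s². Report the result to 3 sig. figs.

With I = MR², the ratio k = I/(MR²) is 1.
Rolling without slipping gives ω = v/R, so the total kinetic energy is ½Mv² + ½Iω² = ½(1+k)Mv² = Mv².
Setting this equal to Mgh gives the vertical rise h = (1+k)v₀²/(2g) = 2×7.08²/(2×9.8) = 5.115 m.
The distance along the slope is d = h/sinθ = 5.115/sin29.2° ≈ 10.5 m.

d ≈ 10.5 m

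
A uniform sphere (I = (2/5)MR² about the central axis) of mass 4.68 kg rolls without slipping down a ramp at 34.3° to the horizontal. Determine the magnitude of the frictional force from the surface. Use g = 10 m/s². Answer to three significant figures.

With I = (2/5)MR², the ratio k = I/(MR²) is 0.4.
Along the incline Mg sinθ − f = Ma, and torque about the center fR = Iα = kMR²(a/R) gives f = kMa.
Combining, a = g sinθ/(1+k) and f = kMa = kMg sinθ/(1+k).
f = 0.4 × 4.68 × 10 × sin34.3° / 1.4 ≈ 7.54 N.

f ≈ 7.54 N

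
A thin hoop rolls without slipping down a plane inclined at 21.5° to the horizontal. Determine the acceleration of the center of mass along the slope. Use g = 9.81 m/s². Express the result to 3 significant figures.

Here I = MR², so the shape factor k = I/(MR²) = 1.
Newton's second law down the slope: Mg sinθ − f = Ma. The torque equation fR = Iα (with α = a/R) gives f = kMa.
Eliminating f: Mg sinθ = (1+k)Ma, so a = g sinθ/(1+k) = 9.81 × sin21.5° / 2 ≈ 1.80 m/s².

a ≈ 1.80 m/s²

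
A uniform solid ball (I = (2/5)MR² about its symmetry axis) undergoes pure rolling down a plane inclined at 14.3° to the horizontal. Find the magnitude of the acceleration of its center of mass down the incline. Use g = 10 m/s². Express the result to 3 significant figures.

With I = (2/5)MR², the ratio k = I/(MR²) is 0.4.
Newton's second law down the slope: Mg sinθ − f = Ma. The torque equation fR = Iα (with α = a/R) gives f = kMa.
Eliminating f: Mg sinθ = (1+k)Ma, so a = g sinθ/(1+k) = 10 × sin14.3° / 1.4 ≈ 1.76 m/s².

a ≈ 1.76 m/s²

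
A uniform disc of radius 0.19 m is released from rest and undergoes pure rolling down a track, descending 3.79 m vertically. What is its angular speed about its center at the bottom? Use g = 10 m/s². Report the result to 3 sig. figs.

ω ≈ 37.4 rad/s

With I = (1/2)MR², the ratio k = I/(MR²) is 0.5.
Pure rolling means v = ωR; then KE = ½Mv² + ½I(v/R)² = ½(1+k)Mv² = (3/4)Mv².
Energy conservation Mgh = ½(1+k)Mv² gives v = √(2gh/(1+k)) = √(2 × 10 × 3.79 / 1.5) = 7.109 m/s.
The angular speed follows from ω = v/R = 7.109/0.19 ≈ 37.4 rad/s.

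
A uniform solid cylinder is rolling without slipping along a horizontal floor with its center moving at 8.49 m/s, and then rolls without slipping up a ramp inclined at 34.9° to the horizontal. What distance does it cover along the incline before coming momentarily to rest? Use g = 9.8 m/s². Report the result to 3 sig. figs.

d ≈ 9.64 m

Here I = (1/2)MR², so the shape factor k = I/(MR²) = 0.5.
Rolling without slipping gives ω = v/R, so the total kinetic energy is ½Mv² + ½Iω² = ½(1+k)Mv² = (3/4)Mv².
Setting this equal to Mgh gives the vertical rise h = (1+k)v₀²/(2g) = 1.5×8.49²/(2×9.8) = 5.516 m.
Along the incline, d = h/sinθ = 5.516/sin34.9° ≈ 9.64 m.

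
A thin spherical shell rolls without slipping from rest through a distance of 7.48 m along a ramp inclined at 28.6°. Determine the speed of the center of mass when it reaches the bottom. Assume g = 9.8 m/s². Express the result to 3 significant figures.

v ≈ 6.49 m/s

For this body I = (2/3)MR², i.e. k = I/(MR²) = 2/3.
Rolling without slipping gives ω = v/R, so the total kinetic energy is ½Mv² + ½Iω² = ½(1+k)Mv² = (5/6)Mv².
The vertical drop is h = L sinθ = 7.48 × sin28.6° = 3.581 m.
Energy conservation: Mgh = (5/6)Mv², so v = √(2gh/(1+k)) = √(2 × 9.8 × 3.581 / 1.667) ≈ 6.49 m/s.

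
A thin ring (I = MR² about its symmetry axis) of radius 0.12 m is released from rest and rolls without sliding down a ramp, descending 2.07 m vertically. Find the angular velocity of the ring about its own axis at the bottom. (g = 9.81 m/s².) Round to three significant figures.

ω ≈ 37.6 rad/s

Here I = MR², so the shape factor k = I/(MR²) = 1.
Rolling without slipping gives ω = v/R, so the total kinetic energy is ½Mv² + ½Iω² = ½(1+k)Mv² = Mv².
Energy conservation Mgh = ½(1+k)Mv² gives v = √(2gh/(1+k)) = √(2 × 9.81 × 2.07 / 2) = 4.506 m/s.
The angular speed follows from ω = v/R = 4.506/0.12 ≈ 37.6 rad/s.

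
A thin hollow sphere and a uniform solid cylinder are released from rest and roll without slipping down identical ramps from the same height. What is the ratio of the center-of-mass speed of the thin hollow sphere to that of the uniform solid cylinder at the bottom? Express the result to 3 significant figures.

v_ratio ≈ 0.949

Each satisfies Mgh = ½(1+k)Mv² with k = I/(MR²), so v ∝ 1/√(1+k).
For the thin hollow sphere k = 2/3; for the uniform solid cylinder k = 0.5.
v₁/v₂ = √((1+k₂)/(1+k₁)) = √(1.5/1.667) ≈ 0.949.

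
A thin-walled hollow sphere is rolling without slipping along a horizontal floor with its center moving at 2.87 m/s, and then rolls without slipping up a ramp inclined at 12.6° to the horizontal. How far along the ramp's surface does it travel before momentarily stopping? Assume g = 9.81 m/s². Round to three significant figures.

d ≈ 3.21 m

For this body I = (2/3)MR², i.e. k = I/(MR²) = 2/3.
Since it rolls without slipping, ω = v/R and KE = ½Mv² + ½Iω² = ½(1+k)Mv² = (5/6)Mv².
Setting this equal to Mgh gives the vertical rise h = (1+k)v₀²/(2g) = 1.667×2.87²/(2×9.81) = 0.6997 m.
The distance along the slope is d = h/sinθ = 0.6997/sin12.6° ≈ 3.21 m.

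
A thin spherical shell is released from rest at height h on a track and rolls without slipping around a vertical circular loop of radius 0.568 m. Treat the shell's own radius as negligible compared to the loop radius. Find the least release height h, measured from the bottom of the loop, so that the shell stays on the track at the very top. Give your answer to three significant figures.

Here I = (2/3)MR², so the shape factor k = I/(MR²) = 2/3.
At the top of the loop, the minimum-contact condition is Mg = Mv_top²/r, so v_top² = gr.
With ω = v/R, the kinetic energy at speed v is ½(1+k)Mv² = (5/6)Mv².
Energy conservation from release (height h) to the top (height 2r): Mgh = Mg(2r) + (5/6)M·gr.
Thus h_min = 2r + (1+k)r/2 = r(2 + 1.667/2) = 0.568 × 2.833 ≈ 1.61 m.

h_min ≈ 1.61 m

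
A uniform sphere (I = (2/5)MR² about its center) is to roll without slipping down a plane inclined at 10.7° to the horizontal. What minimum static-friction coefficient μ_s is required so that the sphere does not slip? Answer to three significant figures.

μ_min ≈ 0.0540

With I = (2/5)MR², the ratio k = I/(MR²) is 0.4.
Translational: Mg sinθ − f = Ma. Rotational about the CM: fR = Iα = kMRa, so f = kMa.
These give a = g sinθ/(1+k) and the required friction f = kMg sinθ/(1+k).
The normal force is N = Mg cosθ, so μ_min = f/N = k tanθ/(1+k).
μ_min = 0.4 × tan10.7° / 1.4 ≈ 0.0540.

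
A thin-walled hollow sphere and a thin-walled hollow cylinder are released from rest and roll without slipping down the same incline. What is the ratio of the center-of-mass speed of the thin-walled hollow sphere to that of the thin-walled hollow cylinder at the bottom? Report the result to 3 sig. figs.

Each satisfies Mgh = ½(1+k)Mv² with k = I/(MR²), so v ∝ 1/√(1+k).
For the thin-walled hollow sphere k = 2/3; for the thin-walled hollow cylinder k = 1.
v₁/v₂ = √((1+k₂)/(1+k₁)) = √(2/1.667) ≈ 1.10.

v_ratio ≈ 1.10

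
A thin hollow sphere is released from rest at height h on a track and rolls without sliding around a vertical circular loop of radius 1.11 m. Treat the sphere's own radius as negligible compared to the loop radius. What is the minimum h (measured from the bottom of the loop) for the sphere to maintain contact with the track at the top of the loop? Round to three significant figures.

For this body I = (2/3)MR², i.e. k = I/(MR²) = 2/3.
At the top, contact is just lost when gravity alone supplies the centripetal force: Mg = Mv_top²/r, i.e. v_top² = gr.
With ω = v/R, the kinetic energy at speed v is ½(1+k)Mv² = (5/6)Mv².
Energy conservation from release (height h) to the top (height 2r): Mgh = Mg(2r) + (5/6)M·gr.
Thus h_min = 2r + (1+k)r/2 = r(2 + 1.667/2) = 1.11 × 2.833 ≈ 3.15 m.

h_min ≈ 3.15 m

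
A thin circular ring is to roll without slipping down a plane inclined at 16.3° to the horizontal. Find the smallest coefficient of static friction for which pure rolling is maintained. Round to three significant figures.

μ_min ≈ 0.146

The moment of inertia is MR², giving k ≡ I/(MR²) = 1.
Translational: Mg sinθ − f = Ma. Rotational about the CM: fR = Iα = kMRa, so f = kMa.
These give a = g sinθ/(1+k) and the required friction f = kMg sinθ/(1+k).
The normal force is N = Mg cosθ, so μ_min = f/N = k tanθ/(1+k).
μ_min = 1 × tan16.3° / 2 ≈ 0.146.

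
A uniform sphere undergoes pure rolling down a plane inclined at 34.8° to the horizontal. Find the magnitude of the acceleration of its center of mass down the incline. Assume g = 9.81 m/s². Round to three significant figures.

a ≈ 4.00 m/s²

Here I = (2/5)MR², so the shape factor k = I/(MR²) = 0.4.
Translational: Mg sinθ − f = Ma. Rotational about the CM: fR = Iα = kMRa, so f = kMa.
Eliminating f: Mg sinθ = (1+k)Ma, so a = g sinθ/(1+k) = 9.81 × sin34.8° / 1.4 ≈ 4.00 m/s².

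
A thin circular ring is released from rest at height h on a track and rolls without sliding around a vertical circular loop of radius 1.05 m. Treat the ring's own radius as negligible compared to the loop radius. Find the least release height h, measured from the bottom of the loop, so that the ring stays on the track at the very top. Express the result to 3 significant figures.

Here I = MR², so the shape factor k = I/(MR²) = 1.
At the top of the loop, the minimum-contact condition is Mg = Mv_top²/r, so v_top² = gr.
With ω = v/R, the kinetic energy at speed v is ½(1+k)Mv² = Mv².
Energy conservation from release (height h) to the top (height 2r): Mgh = Mg(2r) + M·gr.
Thus h_min = 2r + (1+k)r/2 = r(2 + 2/2) = 1.05 × 3 ≈ 3.15 m.

h_min ≈ 3.15 m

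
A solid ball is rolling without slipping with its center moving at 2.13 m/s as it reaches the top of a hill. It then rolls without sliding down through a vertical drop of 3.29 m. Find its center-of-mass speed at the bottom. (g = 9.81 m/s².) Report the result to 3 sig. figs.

With I = (2/5)MR², the ratio k = I/(MR²) is 0.4.
Rolling without slipping gives ω = v/R, so the total kinetic energy is ½Mv² + ½Iω² = ½(1+k)Mv² = (7/10)Mv².
Energy conservation: (7/10)Mv₀² + Mgh = (7/10)Mv², so v² = v₀² + 2gh/(1+k).
v = √(2.13² + 2×9.81×3.29/1.4) = √50.64 ≈ 7.12 m/s.

v ≈ 7.12 m/s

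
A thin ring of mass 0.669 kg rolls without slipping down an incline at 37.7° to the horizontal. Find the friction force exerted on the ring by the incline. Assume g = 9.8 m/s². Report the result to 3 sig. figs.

For this body I = MR², i.e. k = I/(MR²) = 1.
Translational: Mg sinθ − f = Ma. Rotational about the CM: fR = Iα = kMRa, so f = kMa.
Combining, a = g sinθ/(1+k) and f = kMa = kMg sinθ/(1+k).
f = 1 × 0.669 × 9.8 × sin37.7° / 2 ≈ 2.00 N.

f ≈ 2.00 N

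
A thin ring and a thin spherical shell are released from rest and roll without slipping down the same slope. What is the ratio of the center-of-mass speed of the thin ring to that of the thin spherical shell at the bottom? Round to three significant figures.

Each satisfies Mgh = ½(1+k)Mv² with k = I/(MR²), so v ∝ 1/√(1+k).
For the thin ring k = 1; for the thin spherical shell k = 2/3.
v₁/v₂ = √((1+k₂)/(1+k₁)) = √(1.667/2) ≈ 0.913.

v_ratio ≈ 0.913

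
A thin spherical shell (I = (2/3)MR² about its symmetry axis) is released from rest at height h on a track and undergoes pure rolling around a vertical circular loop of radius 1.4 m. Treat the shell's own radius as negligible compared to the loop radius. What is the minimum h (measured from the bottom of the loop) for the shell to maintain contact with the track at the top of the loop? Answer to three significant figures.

h_min ≈ 3.97 m

For this body I = (2/3)MR², i.e. k = I/(MR²) = 2/3.
At the top, contact is just lost when gravity alone supplies the centripetal force: Mg = Mv_top²/r, i.e. v_top² = gr.
With ω = v/R, the kinetic energy at speed v is ½(1+k)Mv² = (5/6)Mv².
Energy conservation from release (height h) to the top (height 2r): Mgh = Mg(2r) + (5/6)M·gr.
Thus h_min = 2r + (1+k)r/2 = r(2 + 1.667/2) = 1.4 × 2.833 ≈ 3.97 m.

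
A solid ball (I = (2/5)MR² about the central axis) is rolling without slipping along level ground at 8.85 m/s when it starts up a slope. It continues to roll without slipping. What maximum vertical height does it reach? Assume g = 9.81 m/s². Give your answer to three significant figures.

For this body I = (2/5)MR², i.e. k = I/(MR²) = 0.4.
The rolling condition ω = v/R makes the rotational term ½I(v/R)² = ½kMv², so KE_total = ½(1+k)Mv² = (7/10)Mv².
All of this converts to potential energy at the highest point: (7/10)Mv₀² = Mgh.
Thus h = (1+k)v₀²/(2g) = 1.4 × 8.85² / (2 × 9.81) ≈ 5.59 m.

h ≈ 5.59 m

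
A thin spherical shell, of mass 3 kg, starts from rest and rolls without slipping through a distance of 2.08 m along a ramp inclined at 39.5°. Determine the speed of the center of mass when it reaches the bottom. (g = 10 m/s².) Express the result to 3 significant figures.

Here I = (2/3)MR², so the shape factor k = I/(MR²) = 2/3.
Pure rolling means v = ωR; then KE = ½Mv² + ½I(v/R)² = ½(1+k)Mv² = (5/6)Mv².
The vertical drop is h = L sinθ = 2.08 × sin39.5° = 1.323 m.
Setting Mgh = (5/6)Mv² gives v = √(2gh/(1+k)) = √(2·10·1.323/1.667) ≈ 3.98 m/s.

v ≈ 3.98 m/s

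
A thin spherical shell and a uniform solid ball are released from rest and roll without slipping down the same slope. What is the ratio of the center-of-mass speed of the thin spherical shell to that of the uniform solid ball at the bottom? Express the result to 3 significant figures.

Each satisfies Mgh = ½(1+k)Mv² with k = I/(MR²), so v ∝ 1/√(1+k).
For the thin spherical shell k = 2/3; for the uniform solid ball k = 0.4.
v₁/v₂ = √((1+k₂)/(1+k₁)) = √(1.4/1.667) ≈ 0.917.

v_ratio ≈ 0.917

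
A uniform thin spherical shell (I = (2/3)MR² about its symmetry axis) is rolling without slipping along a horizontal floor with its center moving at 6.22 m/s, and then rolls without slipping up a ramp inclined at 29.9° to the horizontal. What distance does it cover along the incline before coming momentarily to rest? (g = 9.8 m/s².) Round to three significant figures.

d ≈ 6.60 m

The moment of inertia is (2/3)MR², giving k ≡ I/(MR²) = 2/3.
The rolling condition ω = v/R makes the rotational term ½I(v/R)² = ½kMv², so KE_total = ½(1+k)Mv² = (5/6)Mv².
Setting this equal to Mgh gives the vertical rise h = (1+k)v₀²/(2g) = 1.667×6.22²/(2×9.8) = 3.29 m.
The distance along the slope is d = h/sinθ = 3.29/sin29.9° ≈ 6.60 m.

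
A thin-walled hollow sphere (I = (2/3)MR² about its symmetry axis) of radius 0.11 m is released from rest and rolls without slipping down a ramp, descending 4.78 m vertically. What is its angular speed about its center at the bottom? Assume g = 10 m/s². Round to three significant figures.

For this body I = (2/3)MR², i.e. k = I/(MR²) = 2/3.
Pure rolling means v = ωR; then KE = ½Mv² + ½I(v/R)² = ½(1+k)Mv² = (5/6)Mv².
Energy conservation Mgh = ½(1+k)Mv² gives v = √(2gh/(1+k)) = √(2 × 10 × 4.78 / 1.667) = 7.574 m/s.
Then ω = v/R = 7.574 / 0.11 ≈ 68.9 rad/s.

ω ≈ 68.9 rad/s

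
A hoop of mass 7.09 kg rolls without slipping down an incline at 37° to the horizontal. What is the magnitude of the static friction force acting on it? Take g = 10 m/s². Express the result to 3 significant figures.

With I = MR², the ratio k = I/(MR²) is 1.
Translational: Mg sinθ − f = Ma. Rotational about the CM: fR = Iα = kMRa, so f = kMa.
Combining, a = g sinθ/(1+k) and f = kMa = kMg sinθ/(1+k).
f = 1 × 7.09 × 10 × sin37° / 2 ≈ 21.3 N.

f ≈ 21.3 N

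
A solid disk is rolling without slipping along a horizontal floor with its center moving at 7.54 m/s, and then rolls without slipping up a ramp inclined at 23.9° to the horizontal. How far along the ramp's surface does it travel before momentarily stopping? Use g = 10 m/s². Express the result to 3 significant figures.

Here I = (1/2)MR², so the shape factor k = I/(MR²) = 0.5.
The rolling condition ω = v/R makes the rotational term ½I(v/R)² = ½kMv², so KE_total = ½(1+k)Mv² = (3/4)Mv².
Setting this equal to Mgh gives the vertical rise h = (1+k)v₀²/(2g) = 1.5×7.54²/(2×10) = 4.264 m.
The distance along the slope is d = h/sinθ = 4.264/sin23.9° ≈ 10.5 m.

d ≈ 10.5 m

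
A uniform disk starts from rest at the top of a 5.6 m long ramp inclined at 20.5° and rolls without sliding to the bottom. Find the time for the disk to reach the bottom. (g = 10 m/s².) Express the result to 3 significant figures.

t ≈ 2.19 s

With I = (1/2)MR², the ratio k = I/(MR²) is 0.5.
Newton's second law down the slope: Mg sinθ − f = Ma. The torque equation fR = Iα (with α = a/R) gives f = kMa.
Hence a = g sinθ/(1+k) = 10×sin20.5°/1.5 = 2.335 m/s².
Starting from rest, L = ½at², so t = √(2L/a) = √(2×5.6/2.335) ≈ 2.19 s.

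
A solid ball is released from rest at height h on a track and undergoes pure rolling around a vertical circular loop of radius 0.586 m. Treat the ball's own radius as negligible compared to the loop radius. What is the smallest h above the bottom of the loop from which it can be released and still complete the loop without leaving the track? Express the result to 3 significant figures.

h_min ≈ 1.58 m

Here I = (2/5)MR², so the shape factor k = I/(MR²) = 0.4.
At the top of the loop, the minimum-contact condition is Mg = Mv_top²/r, so v_top² = gr.
With ω = v/R, the kinetic energy at speed v is ½(1+k)Mv² = (7/10)Mv².
Energy conservation from release (height h) to the top (height 2r): Mgh = Mg(2r) + (7/10)M·gr.
Thus h_min = 2r + (1+k)r/2 = r(2 + 1.4/2) = 0.586 × 2.7 ≈ 1.58 m.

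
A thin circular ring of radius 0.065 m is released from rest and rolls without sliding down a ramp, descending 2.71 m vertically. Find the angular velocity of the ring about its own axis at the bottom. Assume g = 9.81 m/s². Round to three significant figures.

ω ≈ 79.3 rad/s

The moment of inertia is MR², giving k ≡ I/(MR²) = 1.
Since it rolls without slipping, ω = v/R and KE = ½Mv² + ½Iω² = ½(1+k)Mv² = Mv².
Energy conservation Mgh = ½(1+k)Mv² gives v = √(2gh/(1+k)) = √(2 × 9.81 × 2.71 / 2) = 5.156 m/s.
Then ω = v/R = 5.156 / 0.065 ≈ 79.3 rad/s.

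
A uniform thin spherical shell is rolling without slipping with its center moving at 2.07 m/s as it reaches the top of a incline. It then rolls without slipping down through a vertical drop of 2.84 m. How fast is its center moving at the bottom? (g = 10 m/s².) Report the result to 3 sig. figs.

For this body I = (2/3)MR², i.e. k = I/(MR²) = 2/3.
Rolling without slipping gives ω = v/R, so the total kinetic energy is ½Mv² + ½Iω² = ½(1+k)Mv² = (5/6)Mv².
Conserving energy between top and bottom: (5/6)Mv² = (5/6)Mv₀² + Mgh, hence v² = v₀² + 2gh/(1+k).
v = √(2.07² + 2×10×2.84/1.667) = √38.36 ≈ 6.19 m/s.

v ≈ 6.19 m/s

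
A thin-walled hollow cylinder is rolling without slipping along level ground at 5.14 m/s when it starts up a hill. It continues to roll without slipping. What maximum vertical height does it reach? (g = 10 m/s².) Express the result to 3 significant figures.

The moment of inertia is MR², giving k ≡ I/(MR²) = 1.
Since it rolls without slipping, ω = v/R and KE = ½Mv² + ½Iω² = ½(1+k)Mv² = Mv².
All of this converts to potential energy at the highest point: Mv₀² = Mgh.
Thus h = (1+k)v₀²/(2g) = 2 × 5.14² / (2 × 10) ≈ 2.64 m.

h ≈ 2.64 m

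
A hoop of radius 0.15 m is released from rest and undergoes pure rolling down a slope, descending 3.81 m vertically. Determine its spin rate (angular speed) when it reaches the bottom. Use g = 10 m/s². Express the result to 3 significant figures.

The moment of inertia is MR², giving k ≡ I/(MR²) = 1.
Pure rolling means v = ωR; then KE = ½Mv² + ½I(v/R)² = ½(1+k)Mv² = Mv².
Energy conservation Mgh = ½(1+k)Mv² gives v = √(2gh/(1+k)) = √(2 × 10 × 3.81 / 2) = 6.173 m/s.
Then ω = v/R = 6.173 / 0.15 ≈ 41.2 rad/s.

ω ≈ 41.2 rad/s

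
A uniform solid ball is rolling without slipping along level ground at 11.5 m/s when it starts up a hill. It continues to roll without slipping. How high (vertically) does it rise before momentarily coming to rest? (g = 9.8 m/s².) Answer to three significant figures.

h ≈ 9.45 m

Here I = (2/5)MR², so the shape factor k = I/(MR²) = 0.4.
Since it rolls without slipping, ω = v/R and KE = ½Mv² + ½Iω² = ½(1+k)Mv² = (7/10)Mv².
At the top the kinetic energy is zero, so (7/10)Mv₀² = Mgh.
Thus h = (1+k)v₀²/(2g) = 1.4 × 11.5² / (2 × 9.8) ≈ 9.45 m.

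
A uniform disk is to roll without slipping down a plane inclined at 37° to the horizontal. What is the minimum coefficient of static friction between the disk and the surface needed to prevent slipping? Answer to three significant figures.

μ_min ≈ 0.251

The moment of inertia is (1/2)MR², giving k ≡ I/(MR²) = 0.5.
Translational: Mg sinθ − f = Ma. Rotational about the CM: fR = Iα = kMRa, so f = kMa.
These give a = g sinθ/(1+k) and the required friction f = kMg sinθ/(1+k).
The normal force is N = Mg cosθ, so μ_min = f/N = k tanθ/(1+k).
μ_min = 0.5 × tan37° / 1.5 ≈ 0.251.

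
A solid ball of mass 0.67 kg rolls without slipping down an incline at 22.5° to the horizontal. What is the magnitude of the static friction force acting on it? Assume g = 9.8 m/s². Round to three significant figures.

f ≈ 0.718 N

With I = (2/5)MR², the ratio k = I/(MR²) is 0.4.
Newton's second law down the slope: Mg sinθ − f = Ma. The torque equation fR = Iα (with α = a/R) gives f = kMa.
Combining, a = g sinθ/(1+k) and f = kMa = kMg sinθ/(1+k).
f = 0.4 × 0.67 × 9.8 × sin22.5° / 1.4 ≈ 0.718 N.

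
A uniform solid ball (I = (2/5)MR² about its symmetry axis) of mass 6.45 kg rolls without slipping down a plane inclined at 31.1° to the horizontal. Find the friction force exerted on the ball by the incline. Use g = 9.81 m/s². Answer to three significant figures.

With I = (2/5)MR², the ratio k = I/(MR²) is 0.4.
Along the incline Mg sinθ − f = Ma, and torque about the center fR = Iα = kMR²(a/R) gives f = kMa.
Combining, a = g sinθ/(1+k) and f = kMa = kMg sinθ/(1+k).
f = 0.4 × 6.45 × 9.81 × sin31.1° / 1.4 ≈ 9.34 N.

f ≈ 9.34 N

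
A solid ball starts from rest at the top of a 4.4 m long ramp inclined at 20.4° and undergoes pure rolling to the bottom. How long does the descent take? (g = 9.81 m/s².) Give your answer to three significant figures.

t ≈ 1.90 s

With I = (2/5)MR², the ratio k = I/(MR²) is 0.4.
Along the incline Mg sinθ − f = Ma, and torque about the center fR = Iα = kMR²(a/R) gives f = kMa.
Hence a = g sinθ/(1+k) = 9.81×sin20.4°/1.4 = 2.442 m/s².
With constant a from rest, t = √(2L/a) = √(2·4.4/2.442) ≈ 1.90 s.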